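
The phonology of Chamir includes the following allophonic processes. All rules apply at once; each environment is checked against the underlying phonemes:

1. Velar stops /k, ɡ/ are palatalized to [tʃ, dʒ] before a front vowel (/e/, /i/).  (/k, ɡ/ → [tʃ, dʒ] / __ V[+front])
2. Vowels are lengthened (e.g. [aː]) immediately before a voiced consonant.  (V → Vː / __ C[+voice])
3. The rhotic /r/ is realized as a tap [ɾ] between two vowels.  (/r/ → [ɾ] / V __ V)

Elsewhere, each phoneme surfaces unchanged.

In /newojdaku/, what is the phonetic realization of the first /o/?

Rule 2 applies to /o/ (between /w/ and /j/: before a voiced consonant) → [oː].

[oː]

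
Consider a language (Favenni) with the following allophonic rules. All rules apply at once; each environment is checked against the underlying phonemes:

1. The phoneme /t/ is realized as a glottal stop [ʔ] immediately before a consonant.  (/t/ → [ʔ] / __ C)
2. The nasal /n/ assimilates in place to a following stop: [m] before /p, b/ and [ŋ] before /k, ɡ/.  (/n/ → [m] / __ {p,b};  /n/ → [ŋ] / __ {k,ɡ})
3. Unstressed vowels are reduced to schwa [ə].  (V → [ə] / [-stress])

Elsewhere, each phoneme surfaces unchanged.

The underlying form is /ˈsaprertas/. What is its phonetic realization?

/s/ (word-initial): no rule targets it → [s].
/a/ (between /s/ and /p/): rule 3 targets it, but not in an unstressed syllable → unchanged [a].
/p/ stays [p].
/r/ (between /p/ and /e/) is unaffected → [r].
/e/ (between /r/ and /r/) occurs in an unstressed syllable → [ə] by rule 3.
/r/ (between /e/ and /t/) is unaffected → [r].
/t/ — between /r/ and /a/; rule 1 does not apply here → [t].
/a/ (between /t/ and /s/): in an unstressed syllable, so rule 3 applies → [ə].
/s/ stays [s].

[ˈsaprərtəs]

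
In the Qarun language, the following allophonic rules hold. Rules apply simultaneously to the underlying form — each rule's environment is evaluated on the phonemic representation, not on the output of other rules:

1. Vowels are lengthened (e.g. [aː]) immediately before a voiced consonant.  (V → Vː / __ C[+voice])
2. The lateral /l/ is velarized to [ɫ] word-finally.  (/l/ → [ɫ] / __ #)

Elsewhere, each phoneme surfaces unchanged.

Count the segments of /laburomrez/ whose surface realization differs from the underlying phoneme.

Segments that undergo a rule: /a/ → [aː] (rule 1); /u/ → [uː] (rule 1); /o/ → [oː] (rule 1); /e/ → [eː] (rule 1).
All other segments surface unchanged.

4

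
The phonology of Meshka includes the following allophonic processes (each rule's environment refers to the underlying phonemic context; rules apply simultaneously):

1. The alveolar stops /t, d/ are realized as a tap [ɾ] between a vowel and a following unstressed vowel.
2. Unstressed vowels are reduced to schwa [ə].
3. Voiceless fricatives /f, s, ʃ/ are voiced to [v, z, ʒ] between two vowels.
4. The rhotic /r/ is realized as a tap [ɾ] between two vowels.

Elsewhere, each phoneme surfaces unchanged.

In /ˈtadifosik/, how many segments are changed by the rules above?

Segments that undergo a rule: /d/ → [ɾ] (rule 1); /i/ → [ə] (rule 2); /f/ → [v] (rule 3); /o/ → [ə] (rule 2); /s/ → [z] (rule 3); /i/ → [ə] (rule 2).
All other segments surface unchanged.

6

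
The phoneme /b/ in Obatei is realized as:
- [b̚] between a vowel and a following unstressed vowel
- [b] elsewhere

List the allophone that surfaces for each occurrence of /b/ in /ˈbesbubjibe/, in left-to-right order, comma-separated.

[b], [b], [b], [b̚]

Occurrence 1 (position 1): no conditioning environment matches → elsewhere allophone [b].
Occurrence 2 (position 4): no conditioning environment matches → elsewhere allophone [b].
Occurrence 3 (position 6): no conditioning environment matches → elsewhere allophone [b].
Occurrence 4 (position 9): between a vowel and a following unstressed vowel → [b̚].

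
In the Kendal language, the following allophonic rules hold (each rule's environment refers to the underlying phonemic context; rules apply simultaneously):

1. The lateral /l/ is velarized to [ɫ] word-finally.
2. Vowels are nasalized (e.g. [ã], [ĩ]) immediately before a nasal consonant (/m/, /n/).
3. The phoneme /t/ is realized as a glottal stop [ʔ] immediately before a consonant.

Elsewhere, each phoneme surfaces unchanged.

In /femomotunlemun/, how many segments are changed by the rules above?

Segments that undergo a rule: /e/ → [ẽ] (rule 2); /o/ → [õ] (rule 2); /u/ → [ũ] (rule 2); /e/ → [ẽ] (rule 2); /u/ → [ũ] (rule 2).
All other segments surface unchanged.

5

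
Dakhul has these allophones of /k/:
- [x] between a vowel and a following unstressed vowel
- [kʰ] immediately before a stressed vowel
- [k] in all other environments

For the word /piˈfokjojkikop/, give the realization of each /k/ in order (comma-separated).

Occurrence 1 (position 5): no conditioning environment matches → elsewhere allophone [k].
Occurrence 2 (position 9): no conditioning environment matches → elsewhere allophone [k].
Occurrence 3 (position 11): between a vowel and a following unstressed vowel → [x].

[k], [k], [x]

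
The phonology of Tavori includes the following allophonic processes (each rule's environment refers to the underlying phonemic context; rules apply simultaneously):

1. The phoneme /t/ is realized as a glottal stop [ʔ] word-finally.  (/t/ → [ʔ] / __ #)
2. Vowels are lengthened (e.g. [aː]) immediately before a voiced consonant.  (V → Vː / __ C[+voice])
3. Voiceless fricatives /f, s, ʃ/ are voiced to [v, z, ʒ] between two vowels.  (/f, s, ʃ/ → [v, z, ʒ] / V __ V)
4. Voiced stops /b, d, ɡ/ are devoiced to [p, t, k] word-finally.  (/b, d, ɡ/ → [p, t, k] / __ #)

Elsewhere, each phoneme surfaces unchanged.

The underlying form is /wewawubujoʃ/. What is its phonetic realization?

/w/ — not in any rule's target class → [w].
/e/ (between /w/ and /w/): before a voiced consonant, so rule 2 applies → [eː].
/w/ stays [w].
/a/ meets the environment for rule 2 (before a voiced consonant) → [aː].
/w/ (between /a/ and /u/) is unaffected → [w].
Rule 2 applies to /u/ (between /w/ and /b/: before a voiced consonant) → [uː].
/b/ — between /u/ and /u/; rule 4 does not apply here → [b].
/u/ meets the environment for rule 2 (before a voiced consonant) → [uː].
/j/ (between /u/ and /o/) is unaffected → [j].
/o/ (between /j/ and /ʃ/) fails the environment for rule 2, so it stays [o].
/ʃ/ (word-final): rule 3 targets it, but not between two vowels → unchanged [ʃ].

[weːwaːwuːbuːjoʃ]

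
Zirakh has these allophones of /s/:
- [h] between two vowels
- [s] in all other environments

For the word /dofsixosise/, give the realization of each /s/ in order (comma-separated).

[s], [h], [h]

Occurrence 1 (position 4): no conditioning environment matches → elsewhere allophone [s].
Occurrence 2 (position 8): between two vowels → [h].
Occurrence 3 (position 10): between two vowels → [h].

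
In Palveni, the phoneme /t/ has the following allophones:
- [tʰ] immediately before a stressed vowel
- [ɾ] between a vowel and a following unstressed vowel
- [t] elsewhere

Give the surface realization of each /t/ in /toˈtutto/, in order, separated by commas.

[t], [tʰ], [t], [t]

Occurrence 1 (position 1): no conditioning environment matches → elsewhere allophone [t].
Occurrence 2 (position 3): immediately before a stressed vowel → [tʰ].
Occurrence 3 (position 5): no conditioning environment matches → elsewhere allophone [t].
Occurrence 4 (position 6): no conditioning environment matches → elsewhere allophone [t].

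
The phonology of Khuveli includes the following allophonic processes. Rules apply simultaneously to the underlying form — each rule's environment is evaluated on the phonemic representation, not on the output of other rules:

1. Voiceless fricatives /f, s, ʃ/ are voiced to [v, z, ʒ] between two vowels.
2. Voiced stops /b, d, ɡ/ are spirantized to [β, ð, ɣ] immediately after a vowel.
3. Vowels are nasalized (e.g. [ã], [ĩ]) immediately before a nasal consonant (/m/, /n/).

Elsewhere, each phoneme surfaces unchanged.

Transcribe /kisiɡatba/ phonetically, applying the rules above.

[kiziɣatba]

/k/ — not in any rule's target class → [k].
/i/ (between /k/ and /s/): rule 3 targets it, but not before a nasal consonant → unchanged [i].
/s/ (between /i/ and /i/): between two vowels, so rule 1 applies → [z].
/i/ — between /s/ and /ɡ/; rule 3 does not apply here → [i].
/ɡ/ (between /i/ and /a/) occurs immediately after a vowel → [ɣ] by rule 2.
/a/ (between /ɡ/ and /t/): rule 3 targets it, but not before a nasal consonant → unchanged [a].
/t/ stays [t].
/b/ (between /t/ and /a/): rule 2 targets it, but not immediately after a vowel → unchanged [b].
/a/ — word-final; rule 3 does not apply here → [a].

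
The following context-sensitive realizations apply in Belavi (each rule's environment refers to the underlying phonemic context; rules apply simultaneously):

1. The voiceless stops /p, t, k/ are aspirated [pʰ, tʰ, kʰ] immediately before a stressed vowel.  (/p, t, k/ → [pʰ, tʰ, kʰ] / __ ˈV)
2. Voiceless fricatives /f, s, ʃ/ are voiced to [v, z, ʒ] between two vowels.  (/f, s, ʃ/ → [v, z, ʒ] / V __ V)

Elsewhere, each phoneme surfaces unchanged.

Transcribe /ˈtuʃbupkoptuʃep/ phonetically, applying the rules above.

[ˈtʰuʃbupkoptuʒep]

/t/ — word-initial, immediately before a stressed vowel — surfaces as [tʰ] (rule 1).
/u/ — not in any rule's target class → [u].
/ʃ/ (between /u/ and /b/): rule 2 targets it, but not between two vowels → unchanged [ʃ].
/b/ — not in any rule's target class → [b].
/u/ (between /b/ and /p/): no rule targets it → [u].
/p/ (between /u/ and /k/): rule 1 targets it, but not immediately before a stressed vowel → unchanged [p].
/k/ (between /p/ and /o/) is in the target of rule 1 but the environment (immediately before a stressed vowel) is not met → [k].
/o/ — not in any rule's target class → [o].
/p/ (between /o/ and /t/) is in the target of rule 1 but the environment (immediately before a stressed vowel) is not met → [p].
/t/ — between /p/ and /u/; rule 1 does not apply here → [t].
/u/ (between /t/ and /ʃ/) is unaffected → [u].
/ʃ/ — between /u/ and /e/, between two vowels — surfaces as [ʒ] (rule 2).
/e/ (between /ʃ/ and /p/): no rule targets it → [e].
/p/ (word-final) is in the target of rule 1 but the environment (immediately before a stressed vowel) is not met → [p].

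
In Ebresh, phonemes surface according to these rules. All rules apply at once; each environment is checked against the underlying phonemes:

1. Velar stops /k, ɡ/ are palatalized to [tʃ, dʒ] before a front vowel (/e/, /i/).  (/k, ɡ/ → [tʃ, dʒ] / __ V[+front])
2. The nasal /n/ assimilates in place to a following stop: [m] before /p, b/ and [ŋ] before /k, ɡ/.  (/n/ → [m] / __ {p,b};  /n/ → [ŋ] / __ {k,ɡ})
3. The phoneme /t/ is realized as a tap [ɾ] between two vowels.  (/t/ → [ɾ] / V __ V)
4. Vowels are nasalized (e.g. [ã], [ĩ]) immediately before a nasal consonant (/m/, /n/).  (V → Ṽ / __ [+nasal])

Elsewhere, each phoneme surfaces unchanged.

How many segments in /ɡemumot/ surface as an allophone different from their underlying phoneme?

Segments that undergo a rule: /ɡ/ → [dʒ] (rule 1); /e/ → [ẽ] (rule 4); /u/ → [ũ] (rule 4).
All other segments surface unchanged.

3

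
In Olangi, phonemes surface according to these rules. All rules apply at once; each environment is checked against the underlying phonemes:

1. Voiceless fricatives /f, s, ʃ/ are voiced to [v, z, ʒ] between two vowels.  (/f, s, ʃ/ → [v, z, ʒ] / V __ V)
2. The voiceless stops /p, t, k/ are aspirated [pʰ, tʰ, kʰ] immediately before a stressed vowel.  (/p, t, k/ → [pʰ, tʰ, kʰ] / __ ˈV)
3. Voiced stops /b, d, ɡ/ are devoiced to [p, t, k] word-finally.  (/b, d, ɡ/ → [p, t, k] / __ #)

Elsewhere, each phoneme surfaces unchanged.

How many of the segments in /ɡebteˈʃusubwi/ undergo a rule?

2

Segments that undergo a rule: /ʃ/ → [ʒ] (rule 1); /s/ → [z] (rule 1).
All other segments surface unchanged.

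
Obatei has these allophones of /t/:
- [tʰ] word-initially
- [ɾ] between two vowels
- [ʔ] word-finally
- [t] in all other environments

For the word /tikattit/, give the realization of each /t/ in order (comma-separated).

Occurrence 1 (position 1): word-initially → [tʰ].
Occurrence 2 (position 5): no conditioning environment matches → elsewhere allophone [t].
Occurrence 3 (position 6): no conditioning environment matches → elsewhere allophone [t].
Occurrence 4 (position 8): word-finally → [ʔ].

[tʰ], [t], [t], [ʔ]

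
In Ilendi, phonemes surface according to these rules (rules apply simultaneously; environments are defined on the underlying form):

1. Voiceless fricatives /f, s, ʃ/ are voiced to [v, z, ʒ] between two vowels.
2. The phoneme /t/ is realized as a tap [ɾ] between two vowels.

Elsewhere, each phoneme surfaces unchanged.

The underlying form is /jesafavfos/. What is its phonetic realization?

[jezavavfos]

/s/ — between /e/ and /a/, between two vowels — surfaces as [z] (rule 1).
/f/ (between /a/ and /a/): between two vowels, so rule 1 applies → [v].
/f/ (between /v/ and /o/) fails the environment for rule 1, so it stays [f].
/s/ (word-final) is in the target of rule 1 but the environment (between two vowels) is not met → [s].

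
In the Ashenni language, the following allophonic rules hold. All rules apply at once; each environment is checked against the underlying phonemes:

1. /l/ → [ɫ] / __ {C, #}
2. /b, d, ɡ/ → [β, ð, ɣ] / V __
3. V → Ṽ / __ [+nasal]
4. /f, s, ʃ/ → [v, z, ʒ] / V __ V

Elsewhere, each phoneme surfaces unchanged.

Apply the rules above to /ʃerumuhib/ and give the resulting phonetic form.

[ʃerũmuhiβ]

/ʃ/ (word-initial) is in the target of rule 4 but the environment (between two vowels) is not met → [ʃ].
/e/ (between /ʃ/ and /r/) fails the environment for rule 3, so it stays [e].
/r/ stays [r].
/u/ (between /r/ and /m/) occurs before a nasal consonant → [ũ] by rule 3.
/m/ — not in any rule's target class → [m].
/u/ (between /m/ and /h/) is in the target of rule 3 but the environment (before a nasal consonant) is not met → [u].
/h/ — not in any rule's target class → [h].
/i/ (between /h/ and /b/) is in the target of rule 3 but the environment (before a nasal consonant) is not met → [i].
/b/ (word-final) occurs immediately after a vowel → [β] by rule 2.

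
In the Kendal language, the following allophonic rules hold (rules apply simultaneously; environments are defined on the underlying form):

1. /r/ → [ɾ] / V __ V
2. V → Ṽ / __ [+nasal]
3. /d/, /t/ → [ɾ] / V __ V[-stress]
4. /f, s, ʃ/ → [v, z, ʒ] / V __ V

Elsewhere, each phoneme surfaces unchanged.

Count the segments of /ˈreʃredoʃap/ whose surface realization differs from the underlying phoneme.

2

Segments that undergo a rule: /d/ → [ɾ] (rule 3); /ʃ/ → [ʒ] (rule 4).
All other segments surface unchanged.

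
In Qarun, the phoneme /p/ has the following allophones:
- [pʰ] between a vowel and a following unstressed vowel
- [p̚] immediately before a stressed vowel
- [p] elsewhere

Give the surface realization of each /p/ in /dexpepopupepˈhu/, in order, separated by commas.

[p], [pʰ], [pʰ], [pʰ], [p]

Occurrence 1 (position 4): no conditioning environment matches → elsewhere allophone [p].
Occurrence 2 (position 6): between a vowel and a following unstressed vowel → [pʰ].
Occurrence 3 (position 8): between a vowel and a following unstressed vowel → [pʰ].
Occurrence 4 (position 10): between a vowel and a following unstressed vowel → [pʰ].
Occurrence 5 (position 12): no conditioning environment matches → elsewhere allophone [p].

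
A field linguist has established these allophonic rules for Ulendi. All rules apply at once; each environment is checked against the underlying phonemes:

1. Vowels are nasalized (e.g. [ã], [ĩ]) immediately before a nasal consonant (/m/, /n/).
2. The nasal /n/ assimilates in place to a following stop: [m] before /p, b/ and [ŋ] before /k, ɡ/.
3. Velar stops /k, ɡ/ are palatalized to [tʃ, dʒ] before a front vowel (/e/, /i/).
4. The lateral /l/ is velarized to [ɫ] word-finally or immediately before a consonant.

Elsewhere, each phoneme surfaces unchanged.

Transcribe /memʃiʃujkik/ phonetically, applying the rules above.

[mẽmʃiʃujtʃik]

/m/ — not in any rule's target class → [m].
/e/ — between /m/ and /m/, before a nasal consonant — surfaces as [ẽ] (rule 1).
/m/ (between /e/ and /ʃ/) is unaffected → [m].
/ʃ/ — not in any rule's target class → [ʃ].
/i/ (between /ʃ/ and /ʃ/): rule 1 targets it, but not before a nasal consonant → unchanged [i].
/ʃ/ (between /i/ and /u/) is unaffected → [ʃ].
/u/ — between /ʃ/ and /j/; rule 1 does not apply here → [u].
/j/ — not in any rule's target class → [j].
/k/ — between /j/ and /i/, before a front vowel — surfaces as [tʃ] (rule 3).
/i/ (between /k/ and /k/) is in the target of rule 1 but the environment (before a nasal consonant) is not met → [i].
/k/ (word-final) fails the environment for rule 3, so it stays [k].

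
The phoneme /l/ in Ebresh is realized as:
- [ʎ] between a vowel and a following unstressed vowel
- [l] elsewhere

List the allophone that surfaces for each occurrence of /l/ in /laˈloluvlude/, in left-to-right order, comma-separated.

Occurrence 1 (position 1): no conditioning environment matches → elsewhere allophone [l].
Occurrence 2 (position 3): no conditioning environment matches → elsewhere allophone [l].
Occurrence 3 (position 5): between a vowel and a following unstressed vowel → [ʎ].
Occurrence 4 (position 8): no conditioning environment matches → elsewhere allophone [l].

[l], [l], [ʎ], [l]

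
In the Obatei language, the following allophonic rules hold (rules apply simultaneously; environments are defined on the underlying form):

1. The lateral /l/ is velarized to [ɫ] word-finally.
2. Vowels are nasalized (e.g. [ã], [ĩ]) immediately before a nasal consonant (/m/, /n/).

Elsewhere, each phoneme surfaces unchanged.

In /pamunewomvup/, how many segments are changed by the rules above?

3

Segments that undergo a rule: /a/ → [ã] (rule 2); /u/ → [ũ] (rule 2); /o/ → [õ] (rule 2).
All other segments surface unchanged.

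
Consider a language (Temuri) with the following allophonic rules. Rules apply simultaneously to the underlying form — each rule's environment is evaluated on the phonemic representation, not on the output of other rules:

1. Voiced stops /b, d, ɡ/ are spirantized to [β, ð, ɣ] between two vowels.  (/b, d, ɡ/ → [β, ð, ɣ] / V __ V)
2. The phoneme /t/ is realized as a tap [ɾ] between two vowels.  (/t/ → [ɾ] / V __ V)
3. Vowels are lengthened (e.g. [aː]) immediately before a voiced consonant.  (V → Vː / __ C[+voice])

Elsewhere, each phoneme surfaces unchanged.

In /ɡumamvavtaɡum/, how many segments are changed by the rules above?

Segments that undergo a rule: /u/ → [uː] (rule 3); /a/ → [aː] (rule 3); /a/ → [aː] (rule 3); /a/ → [aː] (rule 3); /ɡ/ → [ɣ] (rule 1); /u/ → [uː] (rule 3).
All other segments surface unchanged.

6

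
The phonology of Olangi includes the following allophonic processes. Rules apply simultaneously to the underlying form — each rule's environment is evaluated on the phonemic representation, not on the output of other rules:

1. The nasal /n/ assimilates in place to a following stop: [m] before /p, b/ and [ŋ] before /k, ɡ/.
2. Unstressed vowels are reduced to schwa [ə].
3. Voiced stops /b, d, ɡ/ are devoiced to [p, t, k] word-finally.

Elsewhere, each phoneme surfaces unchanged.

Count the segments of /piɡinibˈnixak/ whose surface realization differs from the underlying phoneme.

4

Segments that undergo a rule: /i/ → [ə] (rule 2); /i/ → [ə] (rule 2); /i/ → [ə] (rule 2); /a/ → [ə] (rule 2).
All other segments surface unchanged.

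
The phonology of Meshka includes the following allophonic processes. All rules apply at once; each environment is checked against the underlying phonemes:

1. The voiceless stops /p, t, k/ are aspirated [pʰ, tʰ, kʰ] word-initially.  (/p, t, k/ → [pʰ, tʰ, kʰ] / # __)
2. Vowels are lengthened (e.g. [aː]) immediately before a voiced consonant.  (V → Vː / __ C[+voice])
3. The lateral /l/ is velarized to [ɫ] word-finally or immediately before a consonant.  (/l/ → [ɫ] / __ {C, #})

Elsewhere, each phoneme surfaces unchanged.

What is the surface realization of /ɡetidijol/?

[ɡetiːdiːjoːɫ]

/ɡ/ stays [ɡ].
/e/ (between /ɡ/ and /t/) is in the target of rule 2 but the environment (before a voiced consonant) is not met → [e].
/t/ (between /e/ and /i/): rule 1 targets it, but not word-initially → unchanged [t].
/i/ — between /t/ and /d/, before a voiced consonant — surfaces as [iː] (rule 2).
/d/ — not in any rule's target class → [d].
Rule 2 applies to /i/ (between /d/ and /j/: before a voiced consonant) → [iː].
/j/ stays [j].
/o/ — between /j/ and /l/, before a voiced consonant — surfaces as [oː] (rule 2).
/l/ (word-final) occurs word-finally or immediately before a consonant → [ɫ] by rule 3.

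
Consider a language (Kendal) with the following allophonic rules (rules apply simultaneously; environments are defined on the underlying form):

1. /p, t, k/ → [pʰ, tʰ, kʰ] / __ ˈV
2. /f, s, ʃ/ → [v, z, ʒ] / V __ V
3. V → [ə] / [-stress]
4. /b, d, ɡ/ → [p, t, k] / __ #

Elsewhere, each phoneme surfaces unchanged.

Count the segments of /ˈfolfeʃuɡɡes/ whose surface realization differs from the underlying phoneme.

Segments that undergo a rule: /e/ → [ə] (rule 3); /ʃ/ → [ʒ] (rule 2); /u/ → [ə] (rule 3); /e/ → [ə] (rule 3).
All other segments surface unchanged.

4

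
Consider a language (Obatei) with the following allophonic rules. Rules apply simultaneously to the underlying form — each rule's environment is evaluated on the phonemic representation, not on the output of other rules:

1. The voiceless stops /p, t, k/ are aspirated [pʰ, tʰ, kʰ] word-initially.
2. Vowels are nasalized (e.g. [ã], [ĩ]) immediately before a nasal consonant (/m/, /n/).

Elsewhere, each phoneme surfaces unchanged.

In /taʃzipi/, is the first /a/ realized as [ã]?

/a/ — between /t/ and /ʃ/; rule 2 does not apply here → [a].
The actual realization is [a], not [ã].

No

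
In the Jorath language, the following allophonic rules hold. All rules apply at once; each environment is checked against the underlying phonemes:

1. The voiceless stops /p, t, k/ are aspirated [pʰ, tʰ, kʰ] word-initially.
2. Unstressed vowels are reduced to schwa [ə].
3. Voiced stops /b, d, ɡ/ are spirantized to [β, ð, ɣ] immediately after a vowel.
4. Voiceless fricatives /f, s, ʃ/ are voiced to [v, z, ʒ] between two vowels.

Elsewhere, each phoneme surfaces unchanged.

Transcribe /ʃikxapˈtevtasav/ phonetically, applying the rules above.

/ʃ/ — word-initial; rule 4 does not apply here → [ʃ].
Rule 2 applies to /i/ (between /ʃ/ and /k/: in an unstressed syllable) → [ə].
/k/ (between /i/ and /x/): rule 1 targets it, but not word-initially → unchanged [k].
/x/ (between /k/ and /a/) is unaffected → [x].
/a/ meets the environment for rule 2 (in an unstressed syllable) → [ə].
/p/ — between /a/ and /t/; rule 1 does not apply here → [p].
/t/ (between /p/ and /e/) fails the environment for rule 1, so it stays [t].
/e/ (between /t/ and /v/) fails the environment for rule 2, so it stays [e].
/v/ (between /e/ and /t/): no rule targets it → [v].
/t/ (between /v/ and /a/) fails the environment for rule 1, so it stays [t].
/a/ meets the environment for rule 2 (in an unstressed syllable) → [ə].
Rule 4 applies to /s/ (between /a/ and /a/: between two vowels) → [z].
/a/ — between /s/ and /v/, in an unstressed syllable — surfaces as [ə] (rule 2).
/v/ stays [v].

[ʃəkxəpˈtevtəzəv]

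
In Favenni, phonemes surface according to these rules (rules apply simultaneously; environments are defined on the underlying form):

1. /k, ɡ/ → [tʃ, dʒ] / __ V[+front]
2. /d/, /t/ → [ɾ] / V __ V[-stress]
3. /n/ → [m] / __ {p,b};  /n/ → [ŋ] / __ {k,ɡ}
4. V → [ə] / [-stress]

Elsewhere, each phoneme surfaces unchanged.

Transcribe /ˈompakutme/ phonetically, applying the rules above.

[ˈompəkətmə]

/o/ (word-initial): rule 4 targets it, but not in an unstressed syllable → unchanged [o].
/m/ (between /o/ and /p/): no rule targets it → [m].
/p/ (between /m/ and /a/): no rule targets it → [p].
Rule 4 applies to /a/ (between /p/ and /k/: in an unstressed syllable) → [ə].
/k/ (between /a/ and /u/) is in the target of rule 1 but the environment (before a front vowel) is not met → [k].
Rule 4 applies to /u/ (between /k/ and /t/: in an unstressed syllable) → [ə].
/t/ — between /u/ and /m/; rule 2 does not apply here → [t].
/m/ — not in any rule's target class → [m].
Rule 4 applies to /e/ (word-final: in an unstressed syllable) → [ə].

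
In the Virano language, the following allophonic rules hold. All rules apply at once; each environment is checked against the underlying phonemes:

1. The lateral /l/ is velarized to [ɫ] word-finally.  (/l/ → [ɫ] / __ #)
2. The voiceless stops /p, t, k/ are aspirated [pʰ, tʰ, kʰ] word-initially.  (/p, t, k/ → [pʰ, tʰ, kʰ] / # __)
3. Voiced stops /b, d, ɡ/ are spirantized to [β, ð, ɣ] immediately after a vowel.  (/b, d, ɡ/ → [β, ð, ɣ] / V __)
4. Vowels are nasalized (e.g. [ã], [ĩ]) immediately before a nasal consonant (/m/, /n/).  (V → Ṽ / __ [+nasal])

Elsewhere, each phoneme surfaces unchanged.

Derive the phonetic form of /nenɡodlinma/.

[nẽnɡoðlĩnma]

/n/ (word-initial) is unaffected → [n].
/e/ (between /n/ and /n/): before a nasal consonant, so rule 4 applies → [ẽ].
/n/ stays [n].
/ɡ/ (between /n/ and /o/): rule 3 targets it, but not immediately after a vowel → unchanged [ɡ].
/o/ (between /ɡ/ and /d/): rule 4 targets it, but not before a nasal consonant → unchanged [o].
/d/ (between /o/ and /l/) occurs immediately after a vowel → [ð] by rule 3.
/l/ — between /d/ and /i/; rule 1 does not apply here → [l].
/i/ (between /l/ and /n/): before a nasal consonant, so rule 4 applies → [ĩ].
/n/ — not in any rule's target class → [n].
/m/ (between /n/ and /a/) is unaffected → [m].
/a/ — word-final; rule 4 does not apply here → [a].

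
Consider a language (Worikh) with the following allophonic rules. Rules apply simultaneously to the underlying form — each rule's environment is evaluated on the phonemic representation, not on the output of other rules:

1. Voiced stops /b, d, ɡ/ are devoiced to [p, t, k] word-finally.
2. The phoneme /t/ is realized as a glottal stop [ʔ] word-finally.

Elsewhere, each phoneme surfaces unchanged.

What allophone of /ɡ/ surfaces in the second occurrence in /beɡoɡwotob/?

[ɡ]

/ɡ/ (between /o/ and /w/): rule 1 targets it, but not word-finally → unchanged [ɡ].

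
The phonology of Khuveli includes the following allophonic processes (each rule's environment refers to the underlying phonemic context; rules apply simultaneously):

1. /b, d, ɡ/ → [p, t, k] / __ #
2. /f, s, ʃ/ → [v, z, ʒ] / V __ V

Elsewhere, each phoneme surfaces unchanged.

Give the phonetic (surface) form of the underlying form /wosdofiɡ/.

/w/ (word-initial) is unaffected → [w].
/o/ (between /w/ and /s/) is unaffected → [o].
/s/ (between /o/ and /d/) is in the target of rule 2 but the environment (between two vowels) is not met → [s].
/d/ (between /s/ and /o/): rule 1 targets it, but not word-finally → unchanged [d].
/o/ — not in any rule's target class → [o].
/f/ meets the environment for rule 2 (between two vowels) → [v].
/i/ (between /f/ and /ɡ/): no rule targets it → [i].
/ɡ/ — word-final, word-finally — surfaces as [k] (rule 1).

[wosdovik]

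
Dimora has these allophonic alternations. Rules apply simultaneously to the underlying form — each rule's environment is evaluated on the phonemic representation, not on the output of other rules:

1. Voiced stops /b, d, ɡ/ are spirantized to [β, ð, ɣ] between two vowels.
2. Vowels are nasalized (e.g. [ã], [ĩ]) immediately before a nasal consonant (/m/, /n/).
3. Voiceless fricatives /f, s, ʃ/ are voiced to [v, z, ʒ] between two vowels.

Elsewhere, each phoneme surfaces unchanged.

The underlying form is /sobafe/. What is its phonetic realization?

[soβave]

/s/ — word-initial; rule 3 does not apply here → [s].
/o/ (between /s/ and /b/) is in the target of rule 2 but the environment (before a nasal consonant) is not met → [o].
/b/ meets the environment for rule 1 (between two vowels) → [β].
/a/ (between /b/ and /f/) is in the target of rule 2 but the environment (before a nasal consonant) is not met → [a].
Rule 3 applies to /f/ (between /a/ and /e/: between two vowels) → [v].
/e/ (word-final) is in the target of rule 2 but the environment (before a nasal consonant) is not met → [e].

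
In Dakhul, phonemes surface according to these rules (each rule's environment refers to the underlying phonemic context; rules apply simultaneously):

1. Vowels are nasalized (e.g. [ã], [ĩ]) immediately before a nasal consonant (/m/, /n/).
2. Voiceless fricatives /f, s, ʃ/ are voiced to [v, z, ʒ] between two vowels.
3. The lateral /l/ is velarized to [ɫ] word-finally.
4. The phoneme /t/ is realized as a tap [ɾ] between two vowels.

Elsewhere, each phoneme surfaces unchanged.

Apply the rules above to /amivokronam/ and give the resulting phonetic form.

/a/ — word-initial, before a nasal consonant — surfaces as [ã] (rule 1).
/m/ stays [m].
/i/ (between /m/ and /v/) is in the target of rule 1 but the environment (before a nasal consonant) is not met → [i].
/v/ — not in any rule's target class → [v].
/o/ — between /v/ and /k/; rule 1 does not apply here → [o].
/k/ (between /o/ and /r/) is unaffected → [k].
/r/ stays [r].
Rule 1 applies to /o/ (between /r/ and /n/: before a nasal consonant) → [õ].
/n/ — not in any rule's target class → [n].
/a/ (between /n/ and /m/) occurs before a nasal consonant → [ã] by rule 1.
/m/ stays [m].

[ãmivokrõnãm]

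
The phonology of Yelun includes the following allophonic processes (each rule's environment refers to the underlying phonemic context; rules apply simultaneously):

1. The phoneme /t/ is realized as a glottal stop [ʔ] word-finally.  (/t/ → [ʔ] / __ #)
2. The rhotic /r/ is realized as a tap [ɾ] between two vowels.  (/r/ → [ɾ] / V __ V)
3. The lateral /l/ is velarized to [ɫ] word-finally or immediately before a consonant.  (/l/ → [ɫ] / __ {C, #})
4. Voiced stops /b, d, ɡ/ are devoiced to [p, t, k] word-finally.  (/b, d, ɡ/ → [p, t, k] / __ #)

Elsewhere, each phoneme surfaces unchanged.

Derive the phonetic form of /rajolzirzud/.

/r/ — word-initial; rule 2 does not apply here → [r].
/l/ meets the environment for rule 3 (word-finally or immediately before a consonant) → [ɫ].
/r/ (between /i/ and /z/) is in the target of rule 2 but the environment (between two vowels) is not met → [r].
/d/ meets the environment for rule 4 (word-finally) → [t].

[rajoɫzirzut]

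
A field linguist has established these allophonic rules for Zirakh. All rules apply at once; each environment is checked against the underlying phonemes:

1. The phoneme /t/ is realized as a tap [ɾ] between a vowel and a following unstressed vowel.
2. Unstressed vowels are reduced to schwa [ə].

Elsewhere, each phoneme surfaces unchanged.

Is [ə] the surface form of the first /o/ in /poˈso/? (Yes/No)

/o/ meets the environment for rule 2 (in an unstressed syllable) → [ə].
The actual realization is [ə], which matches [ə].

Yes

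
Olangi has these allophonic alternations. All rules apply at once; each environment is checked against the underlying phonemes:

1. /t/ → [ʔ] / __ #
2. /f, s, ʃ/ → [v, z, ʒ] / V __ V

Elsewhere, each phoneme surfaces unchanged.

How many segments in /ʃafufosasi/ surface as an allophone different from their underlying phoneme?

Segments that undergo a rule: /f/ → [v] (rule 2); /f/ → [v] (rule 2); /s/ → [z] (rule 2); /s/ → [z] (rule 2).
All other segments surface unchanged.

4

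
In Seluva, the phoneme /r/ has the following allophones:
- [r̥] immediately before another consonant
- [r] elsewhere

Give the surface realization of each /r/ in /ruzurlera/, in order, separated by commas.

[r], [r̥], [r]

Occurrence 1 (position 1): no conditioning environment matches → elsewhere allophone [r].
Occurrence 2 (position 5): immediately before another consonant → [r̥].
Occurrence 3 (position 8): no conditioning environment matches → elsewhere allophone [r].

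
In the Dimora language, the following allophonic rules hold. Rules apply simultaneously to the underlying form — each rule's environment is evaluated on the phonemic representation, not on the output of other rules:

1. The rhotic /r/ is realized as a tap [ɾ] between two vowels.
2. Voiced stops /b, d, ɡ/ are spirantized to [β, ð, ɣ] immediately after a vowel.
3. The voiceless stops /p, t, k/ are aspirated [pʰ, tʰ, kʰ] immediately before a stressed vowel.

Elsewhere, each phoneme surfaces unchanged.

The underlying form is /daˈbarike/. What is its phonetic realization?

/d/ (word-initial) is in the target of rule 2 but the environment (immediately after a vowel) is not met → [d].
Rule 2 applies to /b/ (between /a/ and /a/: immediately after a vowel) → [β].
/r/ (between /a/ and /i/): between two vowels, so rule 1 applies → [ɾ].
/k/ — between /i/ and /e/; rule 3 does not apply here → [k].

[daˈβaɾike]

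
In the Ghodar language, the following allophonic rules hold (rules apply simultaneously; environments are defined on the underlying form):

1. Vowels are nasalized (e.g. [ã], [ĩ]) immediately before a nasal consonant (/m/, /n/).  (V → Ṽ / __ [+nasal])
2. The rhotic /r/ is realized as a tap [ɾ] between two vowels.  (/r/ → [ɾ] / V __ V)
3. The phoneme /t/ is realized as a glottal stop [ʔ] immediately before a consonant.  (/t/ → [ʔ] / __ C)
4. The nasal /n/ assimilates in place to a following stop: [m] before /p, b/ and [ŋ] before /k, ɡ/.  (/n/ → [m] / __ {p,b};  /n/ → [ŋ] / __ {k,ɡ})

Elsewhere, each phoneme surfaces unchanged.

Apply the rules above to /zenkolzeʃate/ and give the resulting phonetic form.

[zẽŋkolzeʃate]

/e/ (between /z/ and /n/) occurs before a nasal consonant → [ẽ] by rule 1.
Rule 4 applies to /n/ (between /e/ and /k/: before a labial or velar stop) → [ŋ].
/o/ (between /k/ and /l/): rule 1 targets it, but not before a nasal consonant → unchanged [o].
/e/ (between /z/ and /ʃ/) fails the environment for rule 1, so it stays [e].
/a/ (between /ʃ/ and /t/) fails the environment for rule 1, so it stays [a].
/t/ (between /a/ and /e/): rule 3 targets it, but not immediately before a consonant → unchanged [t].
/e/ (word-final): rule 1 targets it, but not before a nasal consonant → unchanged [e].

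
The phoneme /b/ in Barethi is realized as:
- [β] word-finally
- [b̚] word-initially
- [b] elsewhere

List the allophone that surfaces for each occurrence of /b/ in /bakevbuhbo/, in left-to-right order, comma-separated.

Occurrence 1 (position 1): word-initially → [b̚].
Occurrence 2 (position 6): no conditioning environment matches → elsewhere allophone [b].
Occurrence 3 (position 9): no conditioning environment matches → elsewhere allophone [b].

[b̚], [b], [b]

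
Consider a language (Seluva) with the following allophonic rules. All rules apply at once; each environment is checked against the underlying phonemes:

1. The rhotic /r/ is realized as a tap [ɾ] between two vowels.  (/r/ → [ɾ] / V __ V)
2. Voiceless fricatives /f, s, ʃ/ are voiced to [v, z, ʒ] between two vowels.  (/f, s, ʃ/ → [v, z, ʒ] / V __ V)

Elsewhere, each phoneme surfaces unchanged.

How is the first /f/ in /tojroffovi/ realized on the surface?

[f]

/f/ (between /o/ and /f/) is in the target of rule 2 but the environment (between two vowels) is not met → [f].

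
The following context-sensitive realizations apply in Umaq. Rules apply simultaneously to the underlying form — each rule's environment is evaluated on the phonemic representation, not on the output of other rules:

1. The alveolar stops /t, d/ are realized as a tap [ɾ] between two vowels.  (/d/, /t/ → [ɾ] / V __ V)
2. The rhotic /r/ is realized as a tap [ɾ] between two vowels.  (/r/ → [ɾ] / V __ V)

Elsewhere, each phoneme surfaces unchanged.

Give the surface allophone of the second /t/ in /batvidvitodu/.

[ɾ]

Rule 1 applies to /t/ (between /i/ and /o/: between two vowels) → [ɾ].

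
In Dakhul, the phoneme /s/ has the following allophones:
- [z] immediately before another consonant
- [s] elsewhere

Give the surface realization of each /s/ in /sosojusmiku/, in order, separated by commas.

[s], [s], [z]

Occurrence 1 (position 1): no conditioning environment matches → elsewhere allophone [s].
Occurrence 2 (position 3): no conditioning environment matches → elsewhere allophone [s].
Occurrence 3 (position 7): immediately before another consonant → [z].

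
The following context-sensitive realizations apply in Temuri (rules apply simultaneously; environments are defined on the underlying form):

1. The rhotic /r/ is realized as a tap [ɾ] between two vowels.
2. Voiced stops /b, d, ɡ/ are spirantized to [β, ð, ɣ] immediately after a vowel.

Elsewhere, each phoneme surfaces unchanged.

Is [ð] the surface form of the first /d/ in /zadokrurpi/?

Yes

/d/ — between /a/ and /o/, immediately after a vowel — surfaces as [ð] (rule 2).
The actual realization is [ð], which matches [ð].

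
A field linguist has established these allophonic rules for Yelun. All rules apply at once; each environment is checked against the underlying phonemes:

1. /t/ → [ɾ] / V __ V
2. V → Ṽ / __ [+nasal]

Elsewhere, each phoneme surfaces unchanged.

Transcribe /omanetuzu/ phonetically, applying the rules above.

/o/ (word-initial): before a nasal consonant, so rule 2 applies → [õ].
/m/ — not in any rule's target class → [m].
Rule 2 applies to /a/ (between /m/ and /n/: before a nasal consonant) → [ã].
/n/ (between /a/ and /e/) is unaffected → [n].
/e/ (between /n/ and /t/) is in the target of rule 2 but the environment (before a nasal consonant) is not met → [e].
/t/ — between /e/ and /u/, between two vowels — surfaces as [ɾ] (rule 1).
/u/ (between /t/ and /z/) fails the environment for rule 2, so it stays [u].
/z/ — not in any rule's target class → [z].
/u/ (word-final) fails the environment for rule 2, so it stays [u].

[õmãneɾuzu]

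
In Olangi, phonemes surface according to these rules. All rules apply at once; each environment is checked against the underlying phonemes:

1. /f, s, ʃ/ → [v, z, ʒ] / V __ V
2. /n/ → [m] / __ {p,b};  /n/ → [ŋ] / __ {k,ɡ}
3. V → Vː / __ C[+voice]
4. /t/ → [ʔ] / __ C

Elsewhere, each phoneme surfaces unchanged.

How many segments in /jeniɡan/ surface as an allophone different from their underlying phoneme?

Segments that undergo a rule: /e/ → [eː] (rule 3); /i/ → [iː] (rule 3); /a/ → [aː] (rule 3).
All other segments surface unchanged.

3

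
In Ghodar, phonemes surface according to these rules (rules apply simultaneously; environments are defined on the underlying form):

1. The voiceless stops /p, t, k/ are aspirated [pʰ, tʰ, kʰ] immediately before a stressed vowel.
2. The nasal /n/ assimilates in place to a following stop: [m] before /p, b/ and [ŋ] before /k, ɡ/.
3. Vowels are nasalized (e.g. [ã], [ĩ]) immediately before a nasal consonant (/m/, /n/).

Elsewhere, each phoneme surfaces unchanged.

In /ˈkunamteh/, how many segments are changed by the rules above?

Segments that undergo a rule: /k/ → [kʰ] (rule 1); /u/ → [ũ] (rule 3); /a/ → [ã] (rule 3).
All other segments surface unchanged.

3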